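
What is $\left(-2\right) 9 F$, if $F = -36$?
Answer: $648$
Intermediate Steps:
$\left(-2\right) 9 F = \left(-2\right) 9 \left(-36\right) = \left(-18\right) \left(-36\right) = 648$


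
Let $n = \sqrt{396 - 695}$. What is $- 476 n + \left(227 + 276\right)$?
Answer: $503 - 476 i \sqrt{299} \approx 503.0 - 8230.8 i$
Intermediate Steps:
$n = i \sqrt{299}$ ($n = \sqrt{396 - 695} = \sqrt{-299} = i \sqrt{299} \approx 17.292 i$)
$- 476 n + \left(227 + 276\right) = - 476 i \sqrt{299} + \left(227 + 276\right) = - 476 i \sqrt{299} + 503 = 503 - 476 i \sqrt{299}$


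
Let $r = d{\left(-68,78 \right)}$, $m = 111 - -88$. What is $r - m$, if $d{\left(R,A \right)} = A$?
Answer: $-121$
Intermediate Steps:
$m = 199$ ($m = 111 + 88 = 199$)
$r = 78$
$r - m = 78 - 199 = -121$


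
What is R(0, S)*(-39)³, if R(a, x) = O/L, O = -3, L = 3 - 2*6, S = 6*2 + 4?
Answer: -19773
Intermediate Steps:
S = 16 (S = 12 + 4 = 16)
L = -9 (L = 3 - 12 = -9)
R(a, x) = ⅓ (R(a, x) = -3/(-9) = -3*(-⅑) = ⅓)
R(0, S)*(-39)³ = (⅓)*(-39)³ = (⅓)*(-59319) = -19773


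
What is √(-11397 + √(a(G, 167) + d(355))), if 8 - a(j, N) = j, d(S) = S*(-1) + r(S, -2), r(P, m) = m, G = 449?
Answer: √(-11397 + I*√798) ≈ 0.1323 + 106.76*I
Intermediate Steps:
d(S) = -2 - S (d(S) = S*(-1) - 2 = -S - 2 = -2 - S)
a(j, N) = 8 - j
√(-11397 + √(a(G, 167) + d(355))) = √(-11397 + √((8 - 1*449) + (-2 - 1*355))) = √(-11397 + √((8 - 449) + (-2 - 355))) = √(-11397 + √(-441 - 357)) = √(-11397 + √(-798)) = √(-11397 + I*√798)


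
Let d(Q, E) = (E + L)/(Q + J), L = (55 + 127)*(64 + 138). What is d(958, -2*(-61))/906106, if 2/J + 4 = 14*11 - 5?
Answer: 2674235/62934498336 ≈ 4.2492e-5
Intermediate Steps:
J = 2/145 (J = 2/(-4 + (14*11 - 5)) = 2/(-4 + (154 - 5)) = 2/(-4 + 149) = 2/145 ≈ 0.013793)
L = 36764 (L = 182*202 = 36764)
d(Q, E) = (36764 + E)/(2/145 + Q) (d(Q, E) = (E + 36764)/(Q + 2/145) = (36764 + E)/(2/145 + Q))
d(958, -2*(-61))/906106 = (145*(36764 - 2*(-61))/(2 + 145*958))/906106 = (145*(36764 + 122)/(2 + 138910))*(1/906106) = (145*36886/138912)*(1/906106) = (145*(1/138912)*36886)*(1/906106) = (2674235/69456)*(1/906106) = 2674235/62934498336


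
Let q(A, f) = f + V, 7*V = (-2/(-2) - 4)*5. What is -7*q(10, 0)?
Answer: 15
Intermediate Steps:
V = -15/7 (V = ((-2/(-2) - 4)*5)/7 = ((-2*(-½) - 4)*5)/7 = ((1 - 4)*5)/7 = (-3*5)/7 = (⅐)*(-15) = -15/7 ≈ -2.1429)
q(A, f) = -15/7 + f (q(A, f) = f - 15/7 = -15/7 + f)
-7*q(10, 0) = -7*(-15/7 + 0) = -7*(-15/7) = 15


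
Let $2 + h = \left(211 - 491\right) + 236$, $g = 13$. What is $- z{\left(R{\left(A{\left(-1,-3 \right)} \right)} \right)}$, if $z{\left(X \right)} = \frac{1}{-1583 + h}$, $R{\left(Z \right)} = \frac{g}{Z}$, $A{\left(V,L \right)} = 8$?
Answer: $\frac{1}{1629} \approx 0.00061387$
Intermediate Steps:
$h = -46$ ($h = -2 + \left(\left(211 - 491\right) + 236\right) = -2 + \left(-280 + 236\right) = -2 - 44 = -46$)
$R{\left(Z \right)} = \frac{13}{Z}$
$z{\left(X \right)} = - \frac{1}{1629}$ ($z{\left(X \right)} = \frac{1}{-1583 - 46} = \frac{1}{-1629} = - \frac{1}{1629}$)
$- z{\left(R{\left(A{\left(-1,-3 \right)} \right)} \right)} = \left(-1\right) \left(- \frac{1}{1629}\right) = \frac{1}{1629}$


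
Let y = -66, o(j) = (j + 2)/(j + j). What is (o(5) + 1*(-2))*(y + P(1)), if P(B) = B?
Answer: 169/2 ≈ 84.500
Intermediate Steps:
o(j) = (2 + j)/(2*j) (o(j) = (2 + j)/((2*j)) = (2 + j)*(1/(2*j)) = (2 + j)/(2*j))
(o(5) + 1*(-2))*(y + P(1)) = ((1/2)*(2 + 5)/5 + 1*(-2))*(-66 + 1) = ((1/2)*(1/5)*7 - 2)*(-65) = (7/10 - 2)*(-65) = -13/10*(-65) = 169/2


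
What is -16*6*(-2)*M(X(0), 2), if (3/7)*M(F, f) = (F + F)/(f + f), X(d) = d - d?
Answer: 0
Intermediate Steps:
X(d) = 0
M(F, f) = 7*F/(3*f) (M(F, f) = 7*((F + F)/(f + f))/3 = 7*((2*F)/((2*f)))/3 = 7*((2*F)*(1/(2*f)))/3 = 7*(F/f)/3 = 7*F/(3*f))
-16*6*(-2)*M(X(0), 2) = -16*6*(-2)*(7/3)*0/2 = -(-192)*(7/3)*0*(½) = -(-192)*0 = -16*0 = 0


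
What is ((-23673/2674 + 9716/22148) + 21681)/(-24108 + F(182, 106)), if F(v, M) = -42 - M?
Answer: -6548631827/7329241472 ≈ -0.89349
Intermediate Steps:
((-23673/2674 + 9716/22148) + 21681)/(-24108 + F(182, 106)) = ((-23673/2674 + 9716/22148) + 21681)/(-24108 + (-42 - 1*106)) = ((-23673*1/2674 + 9716*(1/22148)) + 21681)/(-24108 + (-42 - 106)) = ((-23673/2674 + 347/791) + 21681)/(-24108 - 148) = (-2542495/302162 + 21681)/(-24256) = (6548631827/302162)*(-1/24256) = -6548631827/7329241472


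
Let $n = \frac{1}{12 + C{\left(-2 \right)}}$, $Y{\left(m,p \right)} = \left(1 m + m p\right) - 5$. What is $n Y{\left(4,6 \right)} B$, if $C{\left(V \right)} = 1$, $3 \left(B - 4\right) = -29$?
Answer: $- \frac{391}{39} \approx -10.026$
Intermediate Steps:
$B = - \frac{17}{3}$ ($B = 4 + \frac{1}{3} \left(-29\right) = 4 - \frac{29}{3} = - \frac{17}{3} \approx -5.6667$)
$Y{\left(m,p \right)} = -5 + m + m p$ ($Y{\left(m,p \right)} = \left(m + m p\right) - 5 = -5 + m + m p$)
$n = \frac{1}{13}$ ($n = \frac{1}{12 + 1} = \frac{1}{13} \approx 0.076923$)
$n Y{\left(4,6 \right)} B = \frac{-5 + 4 + 4 \cdot 6}{13} \left(- \frac{17}{3}\right) = \frac{-5 + 4 + 24}{13} \left(- \frac{17}{3}\right) = \frac{1}{13} \cdot 23 \left(- \frac{17}{3}\right) = \frac{23}{13} \left(- \frac{17}{3}\right) = - \frac{391}{39}$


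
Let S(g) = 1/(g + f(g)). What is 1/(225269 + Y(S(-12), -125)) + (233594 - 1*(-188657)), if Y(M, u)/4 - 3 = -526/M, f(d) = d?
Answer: 116447114028/275777 ≈ 4.2225e+5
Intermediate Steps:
S(g) = 1/(2*g) (S(g) = 1/(g + g) = 1/(2*g))
Y(M, u) = 12 - 2104/M (Y(M, u) = 12 + 4*(-526/M) = 12 - 2104/M)
1/(225269 + Y(S(-12), -125)) + (233594 - 1*(-188657)) = 1/(225269 + (12 - 2104/((1/2)/(-12)))) + (233594 - 1*(-188657)) = 1/(225269 + (12 - 2104/((1/2)*(-1/12)))) + (233594 + 188657) = 1/(225269 + (12 - 2104/(-1/24))) + 422251 = 1/(225269 + (12 - 2104*(-24))) + 422251 = 1/(225269 + (12 + 50496)) + 422251 = 1/(225269 + 50508) + 422251 = 1/275777 + 422251 = 116447114028/275777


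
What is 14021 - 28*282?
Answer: 6125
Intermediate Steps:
14021 - 28*282 = 14021 - 7896 = 6125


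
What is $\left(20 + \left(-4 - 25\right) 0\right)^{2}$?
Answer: $400$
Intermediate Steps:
$\left(20 + \left(-4 - 25\right) 0\right)^{2} = \left(20 - 0\right)^{2} = \left(20 + 0\right)^{2} = 20^{2} = 400$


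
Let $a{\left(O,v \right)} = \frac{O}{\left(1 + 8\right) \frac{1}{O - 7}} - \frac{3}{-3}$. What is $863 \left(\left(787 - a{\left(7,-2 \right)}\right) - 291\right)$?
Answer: $427185$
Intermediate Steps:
$a{\left(O,v \right)} = 1 + O \left(- \frac{7}{9} + \frac{O}{9}\right)$ ($a{\left(O,v \right)} = \frac{O}{9 \frac{1}{-7 + O}} - -1 = O \left(- \frac{7}{9} + \frac{O}{9}\right) + 1 = 1 + O \left(- \frac{7}{9} + \frac{O}{9}\right)$)
$863 \left(\left(787 - a{\left(7,-2 \right)}\right) - 291\right) = 863 \left(\left(787 - \left(1 - \frac{49}{9} + \frac{7^{2}}{9}\right)\right) - 291\right) = 863 \left(\left(787 - \left(1 - \frac{49}{9} + \frac{1}{9} \cdot 49\right)\right) - 291\right) = 863 \left(\left(787 - \left(1 - \frac{49}{9} + \frac{49}{9}\right)\right) - 291\right) = 863 \left(\left(787 - 1\right) - 291\right) = 863 \left(786 - 291\right) = 863 \cdot 495 = 427185$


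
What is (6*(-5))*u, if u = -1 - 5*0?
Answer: 30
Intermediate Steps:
u = -1 (u = -1 + 0 = -1)
(6*(-5))*u = (6*(-5))*(-1) = -30*(-1) = 30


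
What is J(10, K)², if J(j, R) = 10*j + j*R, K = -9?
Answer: 100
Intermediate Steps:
J(j, R) = 10*j + R*j
J(10, K)² = (10*(10 - 9))² = (10*1)² = 10² = 100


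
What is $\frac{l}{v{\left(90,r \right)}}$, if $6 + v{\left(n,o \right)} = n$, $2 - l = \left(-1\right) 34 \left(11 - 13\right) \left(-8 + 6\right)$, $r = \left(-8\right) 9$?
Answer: $\frac{23}{14} \approx 1.6429$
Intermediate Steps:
$r = -72$
$l = 138$ ($l = 2 - \left(-1\right) 34 \left(11 - 13\right) \left(-8 + 6\right) = 2 - - 34 \left(11 - 13\right) \left(-2\right) = 2 - \left(-34\right) \left(-2\right) \left(-2\right) = 2 - 68 \left(-2\right) = 2 - -136 = 2 + 136 = 138$)
$v{\left(n,o \right)} = -6 + n$
$\frac{l}{v{\left(90,r \right)}} = \frac{138}{-6 + 90} = \frac{138}{84} = 138 \cdot \frac{1}{84} = \frac{23}{14}$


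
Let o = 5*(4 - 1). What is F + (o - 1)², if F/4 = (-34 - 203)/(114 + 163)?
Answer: 53344/277 ≈ 192.58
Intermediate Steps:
F = -948/277 (F = 4*((-34 - 203)/(114 + 163)) = 4*(-237/277) = -948/277 ≈ -3.4224)
o = 15 (o = 5*3 = 15)
F + (o - 1)² = -948/277 + (15 - 1)² = -948/277 + 14² = -948/277 + 196 = 53344/277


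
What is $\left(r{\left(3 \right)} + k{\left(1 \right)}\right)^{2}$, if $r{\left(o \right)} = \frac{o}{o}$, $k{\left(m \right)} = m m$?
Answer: $4$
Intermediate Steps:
$k{\left(m \right)} = m^{2}$
$r{\left(o \right)} = 1$
$\left(r{\left(3 \right)} + k{\left(1 \right)}\right)^{2} = \left(1 + 1^{2}\right)^{2} = \left(1 + 1\right)^{2} = 2^{2} = 4$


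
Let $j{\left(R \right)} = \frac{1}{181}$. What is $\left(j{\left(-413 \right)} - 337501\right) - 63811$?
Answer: $- \frac{72637471}{181} \approx -4.0131 \cdot 10^{5}$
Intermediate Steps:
$j{\left(R \right)} = \frac{1}{181}$
$\left(j{\left(-413 \right)} - 337501\right) - 63811 = \left(\frac{1}{181} - 337501\right) - 63811 = - \frac{61087680}{181} - 63811 = - \frac{72637471}{181}$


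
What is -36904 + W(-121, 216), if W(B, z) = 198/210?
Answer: -1291607/35 ≈ -36903.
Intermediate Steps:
W(B, z) = 33/35 (W(B, z) = 198*(1/210) = 33/35)
-36904 + W(-121, 216) = -36904 + 33/35 = -1291607/35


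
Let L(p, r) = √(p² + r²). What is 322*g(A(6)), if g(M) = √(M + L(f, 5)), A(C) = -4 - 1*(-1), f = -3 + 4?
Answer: 322*√(-3 + √26) ≈ 466.51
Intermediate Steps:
f = 1
A(C) = -3 (A(C) = -4 + 1 = -3)
g(M) = √(M + √26) (g(M) = √(M + √(1² + 5²)) = √(M + √(1 + 25)) = √(M + √26))
322*g(A(6)) = 322*√(-3 + √26)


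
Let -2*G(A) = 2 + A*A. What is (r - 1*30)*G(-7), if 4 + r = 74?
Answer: -1020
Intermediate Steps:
r = 70 (r = -4 + 74 = 70)
G(A) = -1 - A**2/2 (G(A) = -(2 + A*A)/2 = -(2 + A**2)/2 = -1 - A**2/2)
(r - 1*30)*G(-7) = (70 - 1*30)*(-1 - 1/2*(-7)**2) = (70 - 30)*(-1 - 1/2*49) = 40*(-1 - 49/2) = 40*(-51/2) = -1020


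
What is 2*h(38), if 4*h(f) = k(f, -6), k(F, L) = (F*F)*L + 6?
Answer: -4329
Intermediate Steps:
k(F, L) = 6 + L*F² (k(F, L) = F²*L + 6 = L*F² + 6 = 6 + L*F²)
h(f) = 3/2 - 3*f²/2 (h(f) = (6 - 6*f²)/4 = 3/2 - 3*f²/2)
2*h(38) = 2*(3/2 - 3/2*38²) = 2*(3/2 - 3/2*1444) = 2*(3/2 - 2166) = 2*(-4329/2) = -4329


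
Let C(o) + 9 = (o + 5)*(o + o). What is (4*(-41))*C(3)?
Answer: -6396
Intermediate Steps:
C(o) = -9 + 2*o*(5 + o) (C(o) = -9 + (o + 5)*(o + o) = -9 + (5 + o)*(2*o) = -9 + 2*o*(5 + o))
(4*(-41))*C(3) = (4*(-41))*(-9 + 2*3² + 10*3) = -164*(-9 + 2*9 + 30) = -164*(-9 + 18 + 30) = -164*39 = -6396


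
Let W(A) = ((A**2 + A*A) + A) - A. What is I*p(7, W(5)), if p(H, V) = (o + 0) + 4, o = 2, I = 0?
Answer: 0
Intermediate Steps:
W(A) = 2*A**2 (W(A) = ((A**2 + A**2) + A) - A = (2*A**2 + A) - A = (A + 2*A**2) - A = 2*A**2)
p(H, V) = 6 (p(H, V) = (2 + 0) + 4 = 2 + 4 = 6)
I*p(7, W(5)) = 0*6 = 0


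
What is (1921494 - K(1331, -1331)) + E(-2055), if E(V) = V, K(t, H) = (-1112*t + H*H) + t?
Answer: 1626619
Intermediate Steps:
K(t, H) = H**2 - 1111*t (K(t, H) = (-1112*t + H**2) + t = (H**2 - 1112*t) + t = H**2 - 1111*t)
(1921494 - K(1331, -1331)) + E(-2055) = (1921494 - ((-1331)**2 - 1111*1331)) - 2055 = (1921494 - (1771561 - 1478741)) - 2055 = (1921494 - 1*292820) - 2055 = (1921494 - 292820) - 2055 = 1628674 - 2055 = 1626619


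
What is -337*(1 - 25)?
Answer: 8088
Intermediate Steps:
-337*(1 - 25) = -337*(-24) = 8088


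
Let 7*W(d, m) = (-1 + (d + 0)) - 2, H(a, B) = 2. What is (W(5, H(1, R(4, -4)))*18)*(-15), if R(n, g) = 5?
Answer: -540/7 ≈ -77.143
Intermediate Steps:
W(d, m) = -3/7 + d/7 (W(d, m) = ((-1 + (d + 0)) - 2)/7 = ((-1 + d) - 2)/7 = (-3 + d)/7 = -3/7 + d/7)
(W(5, H(1, R(4, -4)))*18)*(-15) = ((-3/7 + (⅐)*5)*18)*(-15) = ((-3/7 + 5/7)*18)*(-15) = ((2/7)*18)*(-15) = (36/7)*(-15) = -540/7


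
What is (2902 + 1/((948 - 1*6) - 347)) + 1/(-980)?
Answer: 48347331/16660 ≈ 2902.0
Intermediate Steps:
(2902 + 1/((948 - 1*6) - 347)) + 1/(-980) = (2902 + 1/((948 - 6) - 347)) - 1/980 = (2902 + 1/(942 - 347)) - 1/980 = (2902 + 1/595) - 1/980 = 1726691/595 - 1/980 = 48347331/16660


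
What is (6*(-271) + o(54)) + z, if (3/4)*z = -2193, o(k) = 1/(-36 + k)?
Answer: -81899/18 ≈ -4549.9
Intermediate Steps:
z = -2924 (z = (4/3)*(-2193) = -2924)
(6*(-271) + o(54)) + z = (6*(-271) + 1/(-36 + 54)) - 2924 = (-1626 + 1/18) - 2924 = -29267/18 - 2924 = -81899/18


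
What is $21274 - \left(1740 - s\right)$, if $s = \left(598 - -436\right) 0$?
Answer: $19534$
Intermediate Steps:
$s = 0$ ($s = \left(598 + 436\right) 0 = 1034 \cdot 0 = 0$)
$21274 - \left(1740 - s\right) = 21274 - \left(1740 - 0\right) = 21274 - \left(1740 + 0\right) = 21274 - 1740 = 19534$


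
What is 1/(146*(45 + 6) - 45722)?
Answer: -1/38276 ≈ -2.6126e-5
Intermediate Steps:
1/(146*(45 + 6) - 45722) = 1/(146*51 - 45722) = 1/(7446 - 45722) = 1/(-38276) = -1/38276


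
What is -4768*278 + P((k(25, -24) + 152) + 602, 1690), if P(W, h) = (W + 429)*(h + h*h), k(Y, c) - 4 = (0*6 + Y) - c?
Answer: 3530902936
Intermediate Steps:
k(Y, c) = 4 + Y - c (k(Y, c) = 4 + ((0*6 + Y) - c) = 4 + ((0 + Y) - c) = 4 + (Y - c) = 4 + Y - c)
P(W, h) = (429 + W)*(h + h²)
-4768*278 + P((k(25, -24) + 152) + 602, 1690) = -4768*278 + 1690*(429 + (((4 + 25 - 1*(-24)) + 152) + 602) + 429*1690 + (((4 + 25 - 1*(-24)) + 152) + 602)*1690) = -1325504 + 1690*(429 + (((4 + 25 + 24) + 152) + 602) + 725010 + (((4 + 25 + 24) + 152) + 602)*1690) = -1325504 + 1690*(429 + ((53 + 152) + 602) + 725010 + ((53 + 152) + 602)*1690) = -1325504 + 1690*(429 + (205 + 602) + 725010 + (205 + 602)*1690) = -1325504 + 1690*(429 + 807 + 725010 + 807*1690) = -1325504 + 1690*(429 + 807 + 725010 + 1363830) = -1325504 + 1690*2090076 = -1325504 + 3532228440 = 3530902936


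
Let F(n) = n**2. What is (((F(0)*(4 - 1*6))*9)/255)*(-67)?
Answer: 0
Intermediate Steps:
(((F(0)*(4 - 1*6))*9)/255)*(-67) = (((0**2*(4 - 1*6))*9)/255)*(-67) = (((0*(4 - 6))*9)*(1/255))*(-67) = (((0*(-2))*9)*(1/255))*(-67) = ((0*9)*(1/255))*(-67) = (0*(1/255))*(-67) = 0*(-67) = 0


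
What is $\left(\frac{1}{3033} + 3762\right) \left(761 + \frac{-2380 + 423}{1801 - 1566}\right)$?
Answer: $\frac{2018203981066}{712755} \approx 2.8316 \cdot 10^{6}$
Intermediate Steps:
$\left(\frac{1}{3033} + 3762\right) \left(761 + \frac{-2380 + 423}{1801 - 1566}\right) = \left(\frac{1}{3033} + 3762\right) \left(761 - \frac{1957}{235}\right) = \frac{11410147 \left(761 - \frac{1957}{235}\right)}{3033} = \frac{11410147}{3033} \cdot \frac{176878}{235} = \frac{2018203981066}{712755}$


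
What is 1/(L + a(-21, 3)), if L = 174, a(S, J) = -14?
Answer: 1/160 ≈ 0.0062500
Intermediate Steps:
1/(L + a(-21, 3)) = 1/(174 - 14) = 1/160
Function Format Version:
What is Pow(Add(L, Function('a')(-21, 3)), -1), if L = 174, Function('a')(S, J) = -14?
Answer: Rational(1, 160) ≈ 0.0062500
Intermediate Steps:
Pow(Add(L, Function('a')(-21, 3)), -1) = Pow(Add(174, -14), -1) = Pow(160, -1) = Rational(1, 160)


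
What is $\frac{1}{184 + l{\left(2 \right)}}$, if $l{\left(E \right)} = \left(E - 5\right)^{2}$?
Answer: $\frac{1}{193} \approx 0.0051813$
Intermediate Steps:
$l{\left(E \right)} = \left(-5 + E\right)^{2}$
$\frac{1}{184 + l{\left(2 \right)}} = \frac{1}{184 + \left(-5 + 2\right)^{2}} = \frac{1}{184 + \left(-3\right)^{2}} = \frac{1}{184 + 9} = \frac{1}{193}$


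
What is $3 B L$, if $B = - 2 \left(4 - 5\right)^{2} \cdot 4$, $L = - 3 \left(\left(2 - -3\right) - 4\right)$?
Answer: $72$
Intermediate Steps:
$L = -3$ ($L = - 3 \left(\left(2 + 3\right) - 4\right) = - 3 \left(5 - 4\right) = \left(-3\right) 1 = -3$)
$B = -8$ ($B = - 2 \left(-1\right)^{2} \cdot 4 = \left(-2\right) 1 \cdot 4 = \left(-2\right) 4 = -8$)
$3 B L = 3 \left(-8\right) \left(-3\right) = \left(-24\right) \left(-3\right) = 72$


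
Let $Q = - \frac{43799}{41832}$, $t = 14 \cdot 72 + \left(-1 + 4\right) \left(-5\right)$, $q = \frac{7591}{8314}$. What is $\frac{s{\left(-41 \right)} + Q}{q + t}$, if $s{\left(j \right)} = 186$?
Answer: $\frac{4594644803}{24691018284} \approx 0.18609$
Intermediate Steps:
$q = \frac{7591}{8314}$ ($q = 7591 \cdot \frac{1}{8314} = \frac{7591}{8314} \approx 0.91304$)
$t = 993$ ($t = 1008 + 3 \left(-5\right) = 1008 - 15 = 993$)
$Q = - \frac{6257}{5976}$ ($Q = \left(-43799\right) \frac{1}{41832} = - \frac{6257}{5976} \approx -1.047$)
$\frac{s{\left(-41 \right)} + Q}{q + t} = \frac{186 - \frac{6257}{5976}}{\frac{7591}{8314} + 993} = \frac{1105279}{5976 \cdot \frac{8263393}{8314}} = \frac{1105279}{5976} \cdot \frac{8314}{8263393} = \frac{4594644803}{24691018284}$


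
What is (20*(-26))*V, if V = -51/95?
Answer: 5304/19 ≈ 279.16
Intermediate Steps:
V = -51/95 (V = -51*1/95 = -51/95 ≈ -0.53684)
(20*(-26))*V = (20*(-26))*(-51/95) = -520*(-51/95) = 5304/19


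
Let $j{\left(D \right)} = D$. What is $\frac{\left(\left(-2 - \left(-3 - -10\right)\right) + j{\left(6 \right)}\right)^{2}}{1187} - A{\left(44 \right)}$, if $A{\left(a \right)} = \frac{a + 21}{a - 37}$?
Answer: $- \frac{77092}{8309} \approx -9.2781$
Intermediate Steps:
$A{\left(a \right)} = \frac{21 + a}{-37 + a}$
$\frac{\left(\left(-2 - \left(-3 - -10\right)\right) + j{\left(6 \right)}\right)^{2}}{1187} - A{\left(44 \right)} = \frac{\left(\left(-2 - \left(-3 - -10\right)\right) + 6\right)^{2}}{1187} - \frac{21 + 44}{-37 + 44} = \left(\left(-2 - \left(-3 + 10\right)\right) + 6\right)^{2} \cdot \frac{1}{1187} - \frac{1}{7} \cdot 65 = \left(\left(-2 - 7\right) + 6\right)^{2} \cdot \frac{1}{1187} - \frac{1}{7} \cdot 65 = \left(\left(-2 - 7\right) + 6\right)^{2} \cdot \frac{1}{1187} - \frac{65}{7} = \left(-9 + 6\right)^{2} \cdot \frac{1}{1187} - \frac{65}{7} = \left(-3\right)^{2} \cdot \frac{1}{1187} - \frac{65}{7} = 9 \cdot \frac{1}{1187} - \frac{65}{7} = \frac{9}{1187} - \frac{65}{7} = - \frac{77092}{8309}$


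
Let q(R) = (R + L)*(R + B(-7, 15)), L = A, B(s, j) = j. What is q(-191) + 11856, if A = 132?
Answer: 22240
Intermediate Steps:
L = 132
q(R) = (15 + R)*(132 + R) (q(R) = (R + 132)*(R + 15) = (132 + R)*(15 + R) = (15 + R)*(132 + R))
q(-191) + 11856 = (1980 + (-191)² + 147*(-191)) + 11856 = (1980 + 36481 - 28077) + 11856 = 10384 + 11856 = 22240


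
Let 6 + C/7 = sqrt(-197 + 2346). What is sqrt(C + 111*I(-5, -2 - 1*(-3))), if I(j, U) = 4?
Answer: sqrt(402 + 7*sqrt(2149)) ≈ 26.954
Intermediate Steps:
C = -42 + 7*sqrt(2149) (C = -42 + 7*sqrt(-197 + 2346) = -42 + 7*sqrt(2149) ≈ 282.50)
sqrt(C + 111*I(-5, -2 - 1*(-3))) = sqrt((-42 + 7*sqrt(2149)) + 111*4) = sqrt((-42 + 7*sqrt(2149)) + 444) = sqrt(402 + 7*sqrt(2149))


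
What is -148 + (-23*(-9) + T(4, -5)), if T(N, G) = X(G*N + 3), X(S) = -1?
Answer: 58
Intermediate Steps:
T(N, G) = -1
-148 + (-23*(-9) + T(4, -5)) = -148 + (-23*(-9) - 1) = -148 + (207 - 1) = -148 + 206 = 58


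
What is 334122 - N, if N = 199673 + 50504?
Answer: 83945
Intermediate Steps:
N = 250177
334122 - N = 334122 - 1*250177 = 334122 - 250177 = 83945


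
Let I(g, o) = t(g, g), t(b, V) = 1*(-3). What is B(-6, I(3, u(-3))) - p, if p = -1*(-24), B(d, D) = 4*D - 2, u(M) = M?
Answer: -38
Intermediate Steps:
t(b, V) = -3
I(g, o) = -3
B(d, D) = -2 + 4*D
p = 24
B(-6, I(3, u(-3))) - p = (-2 + 4*(-3)) - 1*24 = (-2 - 12) - 24 = -14 - 24 = -38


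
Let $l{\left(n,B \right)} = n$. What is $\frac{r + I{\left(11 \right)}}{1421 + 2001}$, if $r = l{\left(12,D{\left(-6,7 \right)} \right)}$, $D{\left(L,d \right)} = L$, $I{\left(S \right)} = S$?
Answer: $\frac{23}{3422} \approx 0.0067212$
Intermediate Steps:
$r = 12$
$\frac{r + I{\left(11 \right)}}{1421 + 2001} = \frac{12 + 11}{1421 + 2001} = \frac{23}{3422}$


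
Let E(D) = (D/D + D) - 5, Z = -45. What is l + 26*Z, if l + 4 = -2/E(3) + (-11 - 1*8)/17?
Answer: -19943/17 ≈ -1173.1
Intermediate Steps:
E(D) = -4 + D (E(D) = (1 + D) - 5 = -4 + D)
l = -53/17 (l = -4 + (-2/(-4 + 3) + (-11 - 1*8)/17) = -4 + (-2/(-1) + (-11 - 8)*(1/17)) = -4 + (-2*(-1) - 19*1/17) = -4 + (2 - 19/17) = -4 + 15/17 = -53/17 ≈ -3.1176)
l + 26*Z = -53/17 + 26*(-45) = -53/17 - 1170 = -19943/17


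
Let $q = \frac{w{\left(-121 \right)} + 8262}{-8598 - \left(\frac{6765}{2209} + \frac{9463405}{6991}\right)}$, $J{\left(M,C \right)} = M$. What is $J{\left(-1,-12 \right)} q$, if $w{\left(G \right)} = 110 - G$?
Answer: $\frac{131158409667}{153731892922} \approx 0.85316$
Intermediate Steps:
$q = - \frac{131158409667}{153731892922}$ ($q = \frac{\left(110 - -121\right) + 8262}{-8598 - \left(\frac{6765}{2209} + \frac{9463405}{6991}\right)} = \frac{\left(110 + 121\right) + 8262}{-8598 - \left(\frac{6765}{2209} + \frac{2129}{\left(-6991\right) \left(- \frac{1}{4445}\right)}\right)} = \frac{231 + 8262}{-8598 - \left(\frac{6765}{2209} + \frac{2129}{\frac{6991}{4445}}\right)} = \frac{8493}{-8598 - \frac{20951955760}{15443119}} = \frac{8493}{- \frac{153731892922}{15443119}} = 8493 \left(- \frac{15443119}{153731892922}\right) = - \frac{131158409667}{153731892922} \approx -0.85316$)
$J{\left(-1,-12 \right)} q = \left(-1\right) \left(- \frac{131158409667}{153731892922}\right) = \frac{131158409667}{153731892922}$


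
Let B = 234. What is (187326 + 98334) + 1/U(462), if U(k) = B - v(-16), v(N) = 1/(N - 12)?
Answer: 1871930008/6553 ≈ 2.8566e+5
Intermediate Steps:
v(N) = 1/(-12 + N)
U(k) = 6553/28 (U(k) = 234 - 1/(-12 - 16) = 234 - 1/(-28) = 234 - 1*(-1/28) = 234 + 1/28 = 6553/28)
(187326 + 98334) + 1/U(462) = (187326 + 98334) + 1/(6553/28) = 285660 + 28/6553 = 1871930008/6553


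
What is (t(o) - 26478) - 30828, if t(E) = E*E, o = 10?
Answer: -57206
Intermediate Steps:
t(E) = E²
(t(o) - 26478) - 30828 = (10² - 26478) - 30828 = (100 - 26478) - 30828 = -26378 - 30828 = -57206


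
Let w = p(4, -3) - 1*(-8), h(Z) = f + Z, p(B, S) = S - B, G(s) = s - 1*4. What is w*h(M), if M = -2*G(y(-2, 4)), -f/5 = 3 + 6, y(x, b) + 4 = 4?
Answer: -37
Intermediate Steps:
y(x, b) = 0 (y(x, b) = -4 + 4 = 0)
G(s) = -4 + s (G(s) = s - 4 = -4 + s)
f = -45 (f = -5*(3 + 6) = -5*9 = -45)
M = 8 (M = -2*(-4 + 0) = -2*(-4) = 8)
h(Z) = -45 + Z
w = 1 (w = (-3 - 1*4) - 1*(-8) = (-3 - 4) + 8 = -7 + 8 = 1)
w*h(M) = 1*(-45 + 8) = 1*(-37) = -37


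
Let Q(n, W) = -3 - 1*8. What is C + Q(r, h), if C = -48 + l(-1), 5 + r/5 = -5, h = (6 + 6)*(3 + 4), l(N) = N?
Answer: -60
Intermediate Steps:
h = 84 (h = 12*7 = 84)
r = -50 (r = -25 + 5*(-5) = -25 - 25 = -50)
C = -49 (C = -48 - 1 = -49)
Q(n, W) = -11 (Q(n, W) = -3 - 8 = -11)
C + Q(r, h) = -49 - 11 = -60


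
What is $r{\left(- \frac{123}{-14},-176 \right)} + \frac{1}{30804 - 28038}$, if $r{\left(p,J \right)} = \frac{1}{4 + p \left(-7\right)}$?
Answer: $- \frac{5417}{318090} \approx -0.01703$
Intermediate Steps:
$r{\left(p,J \right)} = \frac{1}{4 - 7 p}$
$r{\left(- \frac{123}{-14},-176 \right)} + \frac{1}{30804 - 28038} = - \frac{1}{-4 + 7 \left(- \frac{123}{-14}\right)} + \frac{1}{30804 - 28038} = - \frac{1}{-4 + 7 \left(\left(-123\right) \left(- \frac{1}{14}\right)\right)} + \frac{1}{2766} = - \frac{1}{-4 + 7 \cdot \frac{123}{14}} + \frac{1}{2766} = - \frac{1}{-4 + \frac{123}{2}} + \frac{1}{2766} = - \frac{1}{\frac{115}{2}} + \frac{1}{2766} = \left(-1\right) \frac{2}{115} + \frac{1}{2766} = - \frac{2}{115} + \frac{1}{2766} = - \frac{5417}{318090}$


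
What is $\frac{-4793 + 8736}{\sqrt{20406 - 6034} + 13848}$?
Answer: $\frac{13650666}{47938183} - \frac{3943 \sqrt{3593}}{95876366} \approx 0.28229$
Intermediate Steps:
$\frac{-4793 + 8736}{\sqrt{20406 - 6034} + 13848} = \frac{3943}{\sqrt{20406 - 6034} + 13848} = \frac{3943}{\sqrt{14372} + 13848} = \frac{3943}{2 \sqrt{3593} + 13848} = \frac{3943}{13848 + 2 \sqrt{3593}}$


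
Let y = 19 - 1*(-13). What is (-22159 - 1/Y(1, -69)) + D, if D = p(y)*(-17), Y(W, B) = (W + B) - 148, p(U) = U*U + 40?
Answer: -8693351/216 ≈ -40247.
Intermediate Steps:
y = 32 (y = 19 + 13 = 32)
p(U) = 40 + U² (p(U) = U² + 40 = 40 + U²)
Y(W, B) = -148 + B + W (Y(W, B) = (B + W) - 148 = -148 + B + W)
D = -18088 (D = (40 + 32²)*(-17) = (40 + 1024)*(-17) = 1064*(-17) = -18088)
(-22159 - 1/Y(1, -69)) + D = (-22159 - 1/(-148 - 69 + 1)) - 18088 = (-22159 - 1/(-216)) - 18088 = (-22159 - 1*(-1/216)) - 18088 = (-22159 + 1/216) - 18088 = -4786343/216 - 18088 = -8693351/216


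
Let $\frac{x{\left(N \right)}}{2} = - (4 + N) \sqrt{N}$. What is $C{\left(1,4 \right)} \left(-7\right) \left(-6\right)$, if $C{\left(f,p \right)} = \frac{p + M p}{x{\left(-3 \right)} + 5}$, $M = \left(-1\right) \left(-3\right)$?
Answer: $\frac{3360}{37} + \frac{1344 i \sqrt{3}}{37} \approx 90.811 + 62.916 i$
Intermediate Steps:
$M = 3$
$x{\left(N \right)} = 2 \sqrt{N} \left(-4 - N\right)$ ($x{\left(N \right)} = 2 - (4 + N) \sqrt{N} = 2 \left(-4 - N\right) \sqrt{N} = 2 \sqrt{N} \left(-4 - N\right)$)
$C{\left(f,p \right)} = \frac{4 p}{5 - 2 i \sqrt{3}}$ ($C{\left(f,p \right)} = \frac{p + 3 p}{2 \sqrt{-3} \left(-4 - -3\right) + 5} = \frac{4 p}{2 i \sqrt{3} \left(-4 + 3\right) + 5} = \frac{4 p}{2 i \sqrt{3} \left(-1\right) + 5} = \frac{4 p}{- 2 i \sqrt{3} + 5} = \frac{4 p}{5 - 2 i \sqrt{3}}$)
$C{\left(1,4 \right)} \left(-7\right) \left(-6\right) = \left(\frac{20}{37} \cdot 4 + \frac{8}{37} i 4 \sqrt{3}\right) \left(-7\right) \left(-6\right) = \left(\frac{80}{37} + \frac{32 i \sqrt{3}}{37}\right) \left(-7\right) \left(-6\right) = \left(- \frac{560}{37} - \frac{224 i \sqrt{3}}{37}\right) \left(-6\right) = \frac{3360}{37} + \frac{1344 i \sqrt{3}}{37}$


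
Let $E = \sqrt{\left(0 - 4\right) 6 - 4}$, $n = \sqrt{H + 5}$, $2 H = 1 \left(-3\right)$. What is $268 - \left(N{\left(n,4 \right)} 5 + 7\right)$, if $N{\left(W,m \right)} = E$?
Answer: $261 - 10 i \sqrt{7} \approx 261.0 - 26.458 i$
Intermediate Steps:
$H = - \frac{3}{2}$ ($H = \frac{1 \left(-3\right)}{2} = \frac{1}{2} \left(-3\right) = - \frac{3}{2} \approx -1.5$)
$n = \frac{\sqrt{14}}{2}$ ($n = \sqrt{- \frac{3}{2} + 5} = \sqrt{\frac{7}{2}} = \frac{\sqrt{14}}{2} \approx 1.8708$)
$E = 2 i \sqrt{7}$ ($E = \sqrt{\left(-4\right) 6 - 4} = \sqrt{-24 - 4} = \sqrt{-28} = 2 i \sqrt{7} \approx 5.2915 i$)
$N{\left(W,m \right)} = 2 i \sqrt{7}$
$268 - \left(N{\left(n,4 \right)} 5 + 7\right) = 268 - \left(2 i \sqrt{7} \cdot 5 + 7\right) = 268 - \left(10 i \sqrt{7} + 7\right) = 268 - \left(7 + 10 i \sqrt{7}\right) = 261 - 10 i \sqrt{7}$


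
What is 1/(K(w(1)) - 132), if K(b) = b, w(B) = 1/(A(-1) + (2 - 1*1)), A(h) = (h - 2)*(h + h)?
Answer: -7/923 ≈ -0.0075840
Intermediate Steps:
A(h) = 2*h*(-2 + h) (A(h) = (-2 + h)*(2*h) = 2*h*(-2 + h))
w(B) = ⅐ (w(B) = 1/(2*(-1)*(-2 - 1) + (2 - 1*1)) = 1/(2*(-1)*(-3) + (2 - 1)) = 1/(6 + 1) = 1/7 = ⅐)
1/(K(w(1)) - 132) = 1/(⅐ - 132) = 1/(-923/7) = -7/923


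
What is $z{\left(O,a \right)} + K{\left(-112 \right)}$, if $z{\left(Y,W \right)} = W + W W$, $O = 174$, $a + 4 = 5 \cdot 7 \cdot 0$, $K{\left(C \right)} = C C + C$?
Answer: $12444$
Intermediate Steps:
$K{\left(C \right)} = C + C^{2}$ ($K{\left(C \right)} = C^{2} + C = C + C^{2}$)
$a = -4$ ($a = -4 + 5 \cdot 7 \cdot 0 = -4 + 35 \cdot 0 = -4 + 0 = -4$)
$z{\left(Y,W \right)} = W + W^{2}$
$z{\left(O,a \right)} + K{\left(-112 \right)} = - 4 \left(1 - 4\right) - 112 \left(1 - 112\right) = \left(-4\right) \left(-3\right) - -12432 = 12 + 12432 = 12444$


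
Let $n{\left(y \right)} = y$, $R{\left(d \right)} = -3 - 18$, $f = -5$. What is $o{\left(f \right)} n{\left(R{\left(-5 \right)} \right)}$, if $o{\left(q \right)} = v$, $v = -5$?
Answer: $105$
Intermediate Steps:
$R{\left(d \right)} = -21$ ($R{\left(d \right)} = -3 - 18 = -21$)
$o{\left(q \right)} = -5$
$o{\left(f \right)} n{\left(R{\left(-5 \right)} \right)} = \left(-5\right) \left(-21\right) = 105$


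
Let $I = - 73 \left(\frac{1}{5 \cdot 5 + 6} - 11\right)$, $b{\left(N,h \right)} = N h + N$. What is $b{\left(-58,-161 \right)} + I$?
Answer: $\frac{312500}{31} \approx 10081.0$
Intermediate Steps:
$b{\left(N,h \right)} = N + N h$
$I = \frac{24820}{31}$ ($I = - 73 \left(\frac{1}{25 + 6} - 11\right) = - 73 \left(\frac{1}{31} - 11\right) = \left(-73\right) \left(- \frac{340}{31}\right) = \frac{24820}{31} \approx 800.65$)
$b{\left(-58,-161 \right)} + I = - 58 \left(1 - 161\right) + \frac{24820}{31} = \left(-58\right) \left(-160\right) + \frac{24820}{31} = 9280 + \frac{24820}{31} = \frac{312500}{31}$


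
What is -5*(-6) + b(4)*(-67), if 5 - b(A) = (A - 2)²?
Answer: -37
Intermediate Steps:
b(A) = 5 - (-2 + A)² (b(A) = 5 - (A - 2)² = 5 - (-2 + A)²)
-5*(-6) + b(4)*(-67) = -5*(-6) + (5 - (-2 + 4)²)*(-67) = 30 + (5 - 1*2²)*(-67) = 30 + (5 - 1*4)*(-67) = 30 + (5 - 4)*(-67) = 30 + 1*(-67) = 30 - 67 = -37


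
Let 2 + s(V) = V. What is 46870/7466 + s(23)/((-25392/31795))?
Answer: -632481305/31596112 ≈ -20.018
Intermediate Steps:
s(V) = -2 + V
46870/7466 + s(23)/((-25392/31795)) = 46870/7466 + (-2 + 23)/((-25392/31795)) = 46870*(1/7466) + 21/((-25392*1/31795)) = 23435/3733 + 21/(-25392/31795) = 23435/3733 + 21*(-31795/25392) = 23435/3733 - 222565/8464 = -632481305/31596112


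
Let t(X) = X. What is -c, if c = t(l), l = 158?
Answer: -158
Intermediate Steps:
c = 158
-c = -1*158 = -158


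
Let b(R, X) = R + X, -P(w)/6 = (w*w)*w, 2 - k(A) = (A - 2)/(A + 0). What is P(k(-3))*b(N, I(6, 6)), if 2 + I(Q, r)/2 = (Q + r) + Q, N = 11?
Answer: -86/9 ≈ -9.5556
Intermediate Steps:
k(A) = 2 - (-2 + A)/A (k(A) = 2 - (A - 2)/(A + 0) = 2 - (-2 + A)/A)
P(w) = -6*w**3 (P(w) = -6*w*w*w = -6*w**2*w = -6*w**3)
I(Q, r) = -4 + 2*r + 4*Q (I(Q, r) = -4 + 2*((Q + r) + Q) = -4 + 2*(r + 2*Q) = -4 + (2*r + 4*Q) = -4 + 2*r + 4*Q)
P(k(-3))*b(N, I(6, 6)) = (-6*(-(2 - 3)**3/27))*(11 + (-4 + 2*6 + 4*6)) = (-6*(-1/3*(-1))**3)*(11 + (-4 + 12 + 24)) = (-6*(1/3)**3)*(11 + 32) = -6*1/27*43 = -2/9*43 = -86/9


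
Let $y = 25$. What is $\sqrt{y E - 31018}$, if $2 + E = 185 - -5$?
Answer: $i \sqrt{26318} \approx 162.23 i$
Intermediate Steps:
$E = 188$ ($E = -2 + \left(185 - -5\right) = -2 + \left(185 + 5\right) = -2 + 190 = 188$)
$\sqrt{y E - 31018} = \sqrt{25 \cdot 188 - 31018} = \sqrt{4700 - 31018} = \sqrt{-26318} = i \sqrt{26318}$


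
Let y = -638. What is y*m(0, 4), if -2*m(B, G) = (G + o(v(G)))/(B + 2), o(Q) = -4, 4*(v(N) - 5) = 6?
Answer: 0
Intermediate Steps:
v(N) = 13/2 (v(N) = 5 + (¼)*6 = 5 + 3/2 = 13/2)
m(B, G) = -(-4 + G)/(2*(2 + B)) (m(B, G) = -(G - 4)/(2*(B + 2)) = -(-4 + G)/(2*(2 + B)))
y*m(0, 4) = -319*(4 - 1*4)/(2 + 0) = -319*(4 - 4)/2 = -319*0/2 = -638*0 = 0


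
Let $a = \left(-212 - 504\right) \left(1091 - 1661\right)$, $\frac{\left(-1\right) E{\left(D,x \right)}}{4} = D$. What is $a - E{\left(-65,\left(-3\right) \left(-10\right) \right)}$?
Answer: $407860$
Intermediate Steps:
$E{\left(D,x \right)} = - 4 D$
$a = 408120$ ($a = \left(-716\right) \left(-570\right) = 408120$)
$a - E{\left(-65,\left(-3\right) \left(-10\right) \right)} = 408120 - \left(-4\right) \left(-65\right) = 408120 - 260 = 407860$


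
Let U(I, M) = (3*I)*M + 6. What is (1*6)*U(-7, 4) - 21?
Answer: -489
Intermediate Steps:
U(I, M) = 6 + 3*I*M (U(I, M) = 3*I*M + 6 = 6 + 3*I*M)
(1*6)*U(-7, 4) - 21 = (1*6)*(6 + 3*(-7)*4) - 21 = 6*(6 - 84) - 21 = 6*(-78) - 21 = -468 - 21 = -489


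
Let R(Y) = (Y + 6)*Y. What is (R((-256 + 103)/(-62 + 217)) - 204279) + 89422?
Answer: -2759558306/24025 ≈ -1.1486e+5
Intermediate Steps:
R(Y) = Y*(6 + Y) (R(Y) = (6 + Y)*Y = Y*(6 + Y))
(R((-256 + 103)/(-62 + 217)) - 204279) + 89422 = (((-256 + 103)/(-62 + 217))*(6 + (-256 + 103)/(-62 + 217)) - 204279) + 89422 = ((-153/155)*(6 - 153/155) - 204279) + 89422 = ((-153*1/155)*(6 - 153*1/155) - 204279) + 89422 = (-153*(6 - 153/155)/155 - 204279) + 89422 = (-153/155*777/155 - 204279) + 89422 = (-118881/24025 - 204279) + 89422 = -4907921856/24025 + 89422 = -2759558306/24025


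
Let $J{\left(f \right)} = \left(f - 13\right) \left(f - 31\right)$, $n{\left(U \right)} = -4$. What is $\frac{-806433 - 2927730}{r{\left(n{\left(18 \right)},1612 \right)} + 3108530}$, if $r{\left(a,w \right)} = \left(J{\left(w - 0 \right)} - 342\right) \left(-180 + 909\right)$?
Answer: $- \frac{3734163}{1845785063} \approx -0.0020231$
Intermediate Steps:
$J{\left(f \right)} = \left(-31 + f\right) \left(-13 + f\right)$ ($J{\left(f \right)} = \left(-13 + f\right) \left(-31 + f\right) = \left(-31 + f\right) \left(-13 + f\right)$)
$r{\left(a,w \right)} = 44469 - 32076 w + 729 w^{2}$ ($r{\left(a,w \right)} = \left(\left(403 + \left(w - 0\right)^{2} - 44 \left(w - 0\right)\right) - 342\right) \left(-180 + 909\right) = \left(\left(403 + \left(w + 0\right)^{2} - 44 \left(w + 0\right)\right) - 342\right) 729 = \left(\left(403 + w^{2} - 44 w\right) - 342\right) 729 = \left(61 + w^{2} - 44 w\right) 729 = 44469 - 32076 w + 729 w^{2}$)
$\frac{-806433 - 2927730}{r{\left(n{\left(18 \right)},1612 \right)} + 3108530} = \frac{-806433 - 2927730}{\left(44469 - 51706512 + 729 \cdot 1612^{2}\right) + 3108530} = - \frac{3734163}{\left(44469 - 51706512 + 729 \cdot 2598544\right) + 3108530} = - \frac{3734163}{\left(44469 - 51706512 + 1894338576\right) + 3108530} = - \frac{3734163}{1842676533 + 3108530} = - \frac{3734163}{1845785063}$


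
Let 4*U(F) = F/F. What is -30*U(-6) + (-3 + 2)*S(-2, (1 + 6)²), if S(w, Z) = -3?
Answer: -9/2 ≈ -4.5000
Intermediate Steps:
U(F) = ¼ (U(F) = (F/F)/4 = (¼)*1 = ¼)
-30*U(-6) + (-3 + 2)*S(-2, (1 + 6)²) = -30*¼ + (-3 + 2)*(-3) = -15/2 - 1*(-3) = -15/2 + 3 = -9/2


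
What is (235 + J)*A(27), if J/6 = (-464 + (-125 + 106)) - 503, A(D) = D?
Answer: -153387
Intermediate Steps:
J = -5916 (J = 6*((-464 + (-125 + 106)) - 503) = 6*((-464 - 19) - 503) = 6*(-483 - 503) = 6*(-986) = -5916)
(235 + J)*A(27) = (235 - 5916)*27 = -5681*27 = -153387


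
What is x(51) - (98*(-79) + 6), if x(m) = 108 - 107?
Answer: 7737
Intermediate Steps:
x(m) = 1
x(51) - (98*(-79) + 6) = 1 - (98*(-79) + 6) = 1 - (-7742 + 6) = 1 - 1*(-7736) = 1 + 7736 = 7737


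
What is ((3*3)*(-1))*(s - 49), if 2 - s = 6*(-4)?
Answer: 207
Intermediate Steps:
s = 26 (s = 2 - 6*(-4) = 2 - 1*(-24) = 2 + 24 = 26)
((3*3)*(-1))*(s - 49) = ((3*3)*(-1))*(26 - 49) = (9*(-1))*(-23) = -9*(-23) = 207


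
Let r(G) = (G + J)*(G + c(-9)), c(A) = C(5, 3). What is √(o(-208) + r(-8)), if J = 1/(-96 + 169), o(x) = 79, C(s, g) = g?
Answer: √633786/73 ≈ 10.906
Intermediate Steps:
c(A) = 3
J = 1/73 ≈ 0.013699
r(G) = (3 + G)*(1/73 + G) (r(G) = (G + 1/73)*(G + 3) = (1/73 + G)*(3 + G) = (3 + G)*(1/73 + G))
√(o(-208) + r(-8)) = √(79 + (3/73 + (-8)² + (220/73)*(-8))) = √(79 + (3/73 + 64 - 1760/73)) = √(79 + 2915/73) = √(8682/73) = √633786/73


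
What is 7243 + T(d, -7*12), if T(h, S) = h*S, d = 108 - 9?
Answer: -1073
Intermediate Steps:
d = 99
T(h, S) = S*h
7243 + T(d, -7*12) = 7243 - 7*12*99 = 7243 - 84*99 = 7243 - 8316 = -1073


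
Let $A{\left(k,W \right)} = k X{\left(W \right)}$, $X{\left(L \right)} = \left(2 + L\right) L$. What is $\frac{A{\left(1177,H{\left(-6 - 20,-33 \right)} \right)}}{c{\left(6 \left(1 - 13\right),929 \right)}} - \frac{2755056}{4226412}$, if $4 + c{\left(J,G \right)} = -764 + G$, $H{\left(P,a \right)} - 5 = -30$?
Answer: $\frac{10361907309}{2465407} \approx 4202.9$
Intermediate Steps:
$H{\left(P,a \right)} = -25$ ($H{\left(P,a \right)} = 5 - 30 = -25$)
$X{\left(L \right)} = L \left(2 + L\right)$
$c{\left(J,G \right)} = -768 + G$ ($c{\left(J,G \right)} = -4 + \left(-764 + G\right) = -768 + G$)
$A{\left(k,W \right)} = W k \left(2 + W\right)$ ($A{\left(k,W \right)} = k W \left(2 + W\right) = W k \left(2 + W\right)$)
$\frac{A{\left(1177,H{\left(-6 - 20,-33 \right)} \right)}}{c{\left(6 \left(1 - 13\right),929 \right)}} - \frac{2755056}{4226412} = \frac{\left(-25\right) 1177 \left(2 - 25\right)}{-768 + 929} - \frac{2755056}{4226412} = \frac{\left(-25\right) 1177 \left(-23\right)}{161} - \frac{229588}{352201} = 676775 \cdot \frac{1}{161} - \frac{229588}{352201} = \frac{29425}{7} - \frac{229588}{352201} = \frac{10361907309}{2465407}$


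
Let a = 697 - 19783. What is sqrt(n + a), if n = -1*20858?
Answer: 2*I*sqrt(9986) ≈ 199.86*I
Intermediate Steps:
a = -19086
n = -20858
sqrt(n + a) = sqrt(-20858 - 19086) = sqrt(-39944) = 2*I*sqrt(9986)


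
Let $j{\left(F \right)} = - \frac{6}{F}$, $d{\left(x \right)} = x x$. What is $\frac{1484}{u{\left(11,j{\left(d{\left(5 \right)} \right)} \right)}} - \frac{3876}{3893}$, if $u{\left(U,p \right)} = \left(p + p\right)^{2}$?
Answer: $\frac{53091167}{8244} \approx 6440.0$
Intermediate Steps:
$d{\left(x \right)} = x^{2}$
$u{\left(U,p \right)} = 4 p^{2}$ ($u{\left(U,p \right)} = \left(2 p\right)^{2} = 4 p^{2}$)
$\frac{1484}{u{\left(11,j{\left(d{\left(5 \right)} \right)} \right)}} - \frac{3876}{3893} = \frac{1484}{4 \left(- \frac{6}{5^{2}}\right)^{2}} - \frac{3876}{3893} = \frac{1484}{4 \left(- \frac{6}{25}\right)^{2}} - \frac{228}{229} = \frac{1484}{4 \cdot \frac{36}{625}} - \frac{228}{229} = \frac{1484}{\frac{144}{625}} - \frac{228}{229} = 1484 \cdot \frac{625}{144} - \frac{228}{229} = \frac{231875}{36} - \frac{228}{229} = \frac{53091167}{8244}$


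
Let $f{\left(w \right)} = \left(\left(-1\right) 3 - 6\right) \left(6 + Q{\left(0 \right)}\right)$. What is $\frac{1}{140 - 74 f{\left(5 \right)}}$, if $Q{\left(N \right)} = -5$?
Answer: $\frac{1}{806} \approx 0.0012407$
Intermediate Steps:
$f{\left(w \right)} = -9$ ($f{\left(w \right)} = \left(\left(-1\right) 3 - 6\right) \left(6 - 5\right) = \left(-3 - 6\right) 1 = \left(-9\right) 1 = -9$)
$\frac{1}{140 - 74 f{\left(5 \right)}} = \frac{1}{140 - -666} = \frac{1}{140 + 666} = \frac{1}{806}$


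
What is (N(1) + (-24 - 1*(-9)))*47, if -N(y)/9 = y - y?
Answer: -705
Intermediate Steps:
N(y) = 0 (N(y) = -9*(y - y) = -9*0 = 0)
(N(1) + (-24 - 1*(-9)))*47 = (0 + (-24 - 1*(-9)))*47 = (0 + (-24 + 9))*47 = (0 - 15)*47 = -15*47 = -705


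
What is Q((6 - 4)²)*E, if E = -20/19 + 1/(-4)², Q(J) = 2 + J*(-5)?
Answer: 2709/152 ≈ 17.822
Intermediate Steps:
Q(J) = 2 - 5*J
E = -301/304 (E = -20*1/19 + 1/16 = -20/19 + 1*(1/16) = -20/19 + 1/16 = -301/304 ≈ -0.99013)
Q((6 - 4)²)*E = (2 - 5*(6 - 4)²)*(-301/304) = (2 - 5*2²)*(-301/304) = (2 - 5*4)*(-301/304) = (2 - 20)*(-301/304) = -18*(-301/304) = 2709/152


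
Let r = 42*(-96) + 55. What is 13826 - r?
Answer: 17803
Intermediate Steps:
r = -3977 (r = -4032 + 55 = -3977)
13826 - r = 13826 - 1*(-3977) = 13826 + 3977 = 17803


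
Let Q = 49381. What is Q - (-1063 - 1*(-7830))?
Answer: 42614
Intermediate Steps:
Q - (-1063 - 1*(-7830)) = 49381 - (-1063 - 1*(-7830)) = 49381 - (-1063 + 7830) = 49381 - 1*6767 = 49381 - 6767 = 42614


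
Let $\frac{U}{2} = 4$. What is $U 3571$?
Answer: $28568$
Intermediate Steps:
$U = 8$ ($U = 2 \cdot 4 = 8$)
$U 3571 = 8 \cdot 3571 = 28568$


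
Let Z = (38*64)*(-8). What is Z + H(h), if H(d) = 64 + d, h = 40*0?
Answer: -19392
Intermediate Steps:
h = 0
Z = -19456 (Z = 2432*(-8) = -19456)
Z + H(h) = -19456 + (64 + 0) = -19456 + 64 = -19392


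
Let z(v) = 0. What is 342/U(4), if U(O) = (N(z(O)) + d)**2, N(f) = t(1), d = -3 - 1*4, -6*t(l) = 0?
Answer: 342/49 ≈ 6.9796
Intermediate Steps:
t(l) = 0 (t(l) = -1/6*0 = 0)
d = -7 (d = -3 - 4 = -7)
N(f) = 0
U(O) = 49 (U(O) = (0 - 7)**2 = (-7)**2 = 49)
342/U(4) = 342/49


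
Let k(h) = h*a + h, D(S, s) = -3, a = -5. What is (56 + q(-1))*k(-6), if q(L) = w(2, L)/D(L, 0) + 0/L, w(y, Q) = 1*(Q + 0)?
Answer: 1352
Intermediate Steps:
w(y, Q) = Q (w(y, Q) = 1*Q = Q)
q(L) = -L/3 (q(L) = L/(-3) + 0/L = L*(-1/3) + 0 = -L/3 + 0 = -L/3)
k(h) = -4*h (k(h) = h*(-5) + h = -5*h + h = -4*h)
(56 + q(-1))*k(-6) = (56 - 1/3*(-1))*(-4*(-6)) = (56 + 1/3)*24 = (169/3)*24 = 1352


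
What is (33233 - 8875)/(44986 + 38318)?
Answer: 12179/41652 ≈ 0.29240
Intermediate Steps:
(33233 - 8875)/(44986 + 38318) = 24358/83304 = 24358*(1/83304) = 12179/41652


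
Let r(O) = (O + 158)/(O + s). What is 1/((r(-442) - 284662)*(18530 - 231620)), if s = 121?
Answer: 107/6490452764540 ≈ 1.6486e-11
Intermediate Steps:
r(O) = (158 + O)/(121 + O) (r(O) = (O + 158)/(O + 121) = (158 + O)/(121 + O))
1/((r(-442) - 284662)*(18530 - 231620)) = 1/(((158 - 442)/(121 - 442) - 284662)*(18530 - 231620)) = 1/((-284/(-321) - 284662)*(-213090)) = 1/((-1/321*(-284) - 284662)*(-213090)) = 1/((284/321 - 284662)*(-213090)) = 1/(-91376218/321*(-213090)) = 1/(6490452764540/107) = 107/6490452764540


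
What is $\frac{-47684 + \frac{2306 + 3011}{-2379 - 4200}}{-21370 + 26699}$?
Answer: $- \frac{313718353}{35059491} \approx -8.9482$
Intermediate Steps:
$\frac{-47684 + \frac{2306 + 3011}{-2379 - 4200}}{-21370 + 26699} = \frac{-47684 + \frac{5317}{-6579}}{5329} = \left(-47684 + 5317 \left(- \frac{1}{6579}\right)\right) \frac{1}{5329} = \left(-47684 - \frac{5317}{6579}\right) \frac{1}{5329} = \left(- \frac{313718353}{6579}\right) \frac{1}{5329} = - \frac{313718353}{35059491}$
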